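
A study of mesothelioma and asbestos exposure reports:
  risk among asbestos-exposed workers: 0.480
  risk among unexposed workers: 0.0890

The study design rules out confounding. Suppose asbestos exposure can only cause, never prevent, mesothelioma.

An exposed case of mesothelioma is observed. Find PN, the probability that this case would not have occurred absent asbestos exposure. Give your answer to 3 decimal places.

Let p₁ = 0.48, p₀ = 0.089.
Under exogeneity and monotonicity, PN = (p₁ − p₀) / p₁.
PN = (0.48 − 0.089) / 0.48 = 0.391 / 0.48 ≈ 0.8146

PN ≈ 0.815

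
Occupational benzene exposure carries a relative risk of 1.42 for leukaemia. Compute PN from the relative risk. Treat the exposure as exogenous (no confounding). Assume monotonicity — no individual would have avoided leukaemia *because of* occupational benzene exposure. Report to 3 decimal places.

PN ≈ 0.296

Under exogeneity and monotonicity, PN = (RR − 1) / RR = 1 − 1/RR.
PN = (1.42 − 1) / 1.42 = 0.42 / 1.42 ≈ 0.2958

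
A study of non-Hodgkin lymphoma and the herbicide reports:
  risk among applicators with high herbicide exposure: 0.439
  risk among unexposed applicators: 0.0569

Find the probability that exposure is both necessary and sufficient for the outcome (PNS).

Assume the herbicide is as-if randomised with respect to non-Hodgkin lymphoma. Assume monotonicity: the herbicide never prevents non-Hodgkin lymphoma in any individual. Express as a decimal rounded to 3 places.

PNS ≈ 0.382

Let p₁ = 0.439, p₀ = 0.0569.
Under exogeneity and monotonicity, PNS = p₁ − p₀.
PNS = 0.439 − 0.0569 = 0.3821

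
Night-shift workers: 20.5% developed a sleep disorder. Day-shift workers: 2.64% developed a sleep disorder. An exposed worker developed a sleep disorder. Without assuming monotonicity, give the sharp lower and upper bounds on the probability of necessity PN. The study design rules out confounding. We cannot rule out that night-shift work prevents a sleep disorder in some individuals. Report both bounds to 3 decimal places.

0.871 ≤ PN ≤ 1.000

p₁ = 0.205, p₀ = 0.0264.
Under exogeneity alone the bounds on PN are max{0,(p₁−p₀)/p₁} ≤ PN ≤ min{1,(1−p₀)/p₁}.
  lower = (p₁ − p₀)/p₁ = 0.1786 / 0.205 ≈ 0.8712
  upper = min{1, (1 − p₀)/p₁} = 0.9736 / 0.205 ≈ 4.7493 → capped at 1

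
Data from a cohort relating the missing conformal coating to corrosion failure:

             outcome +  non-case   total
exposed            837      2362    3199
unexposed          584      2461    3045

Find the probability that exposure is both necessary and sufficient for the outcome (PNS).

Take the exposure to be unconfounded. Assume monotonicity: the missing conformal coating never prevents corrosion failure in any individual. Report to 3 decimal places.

p₁ = P(outcome | exposed) = 837/3199 = 0.26164
p₀ = P(outcome | unexposed) = 584/3045 = 0.19179
Under exogeneity and monotonicity, PNS = p₁ − p₀.
PNS = 0.26164 − 0.19179 = 0.069854

PNS ≈ 0.070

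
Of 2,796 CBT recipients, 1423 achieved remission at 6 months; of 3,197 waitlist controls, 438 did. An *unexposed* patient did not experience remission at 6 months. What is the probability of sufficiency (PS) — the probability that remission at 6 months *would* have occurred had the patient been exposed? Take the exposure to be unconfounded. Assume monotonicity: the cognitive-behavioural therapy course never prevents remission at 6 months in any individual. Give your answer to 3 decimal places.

p₁ = P(outcome | exposed) = 1423/2796 = 0.50894
p₀ = P(outcome | unexposed) = 438/3197 = 0.137
Under exogeneity and monotonicity, PS = (p₁ − p₀) / (1 − p₀).
PS = (0.50894 − 0.137) / (1 − 0.137) = 0.37194 / 0.863 ≈ 0.4310

PS ≈ 0.431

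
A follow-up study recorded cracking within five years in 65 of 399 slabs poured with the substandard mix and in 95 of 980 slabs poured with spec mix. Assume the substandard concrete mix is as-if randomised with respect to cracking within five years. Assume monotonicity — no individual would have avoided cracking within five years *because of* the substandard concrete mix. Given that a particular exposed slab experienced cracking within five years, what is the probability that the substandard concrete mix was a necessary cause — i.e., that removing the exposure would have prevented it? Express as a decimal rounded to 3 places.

p₁ = P(outcome | exposed) = 65/399 = 0.16291
p₀ = P(outcome | unexposed) = 95/980 = 0.096939
Under exogeneity and monotonicity, PN = (p₁ − p₀) / p₁.
PN = (0.16291 − 0.096939) / 0.16291 = 0.065968 / 0.16291 ≈ 0.4049

PN ≈ 0.405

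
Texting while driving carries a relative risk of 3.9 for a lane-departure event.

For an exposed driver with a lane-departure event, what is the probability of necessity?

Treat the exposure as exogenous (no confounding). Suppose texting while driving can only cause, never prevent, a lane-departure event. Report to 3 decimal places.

PN ≈ 0.744

Under exogeneity and monotonicity, PN = (RR − 1) / RR = 1 − 1/RR.
PN = (3.9 − 1) / 3.9 = 2.9 / 3.9 ≈ 0.7436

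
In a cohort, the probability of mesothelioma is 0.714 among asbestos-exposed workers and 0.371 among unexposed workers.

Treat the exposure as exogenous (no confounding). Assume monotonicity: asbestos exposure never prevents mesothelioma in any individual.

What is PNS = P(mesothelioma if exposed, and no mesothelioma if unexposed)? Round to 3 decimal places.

PNS ≈ 0.343

Let p₁ = 0.714, p₀ = 0.371.
Under exogeneity and monotonicity, PNS = p₁ − p₀.
PNS = 0.714 − 0.371 = 0.343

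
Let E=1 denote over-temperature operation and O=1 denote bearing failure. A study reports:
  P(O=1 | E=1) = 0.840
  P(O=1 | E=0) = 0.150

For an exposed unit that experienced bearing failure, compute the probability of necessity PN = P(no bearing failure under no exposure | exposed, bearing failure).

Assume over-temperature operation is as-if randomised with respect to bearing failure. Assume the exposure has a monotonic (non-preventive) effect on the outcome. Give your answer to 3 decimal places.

Let p₁ = 0.84, p₀ = 0.15.
Under exogeneity and monotonicity, PN = (p₁ − p₀) / p₁.
PN = (0.84 − 0.15) / 0.84 = 0.69 / 0.84 ≈ 0.8214

PN ≈ 0.821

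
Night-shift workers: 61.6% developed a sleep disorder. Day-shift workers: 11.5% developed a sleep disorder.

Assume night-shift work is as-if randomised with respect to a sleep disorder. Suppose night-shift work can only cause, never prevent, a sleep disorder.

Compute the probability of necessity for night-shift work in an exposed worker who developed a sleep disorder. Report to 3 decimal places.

p₁ = 0.616, p₀ = 0.115.
Under exogeneity and monotonicity, PN = (p₁ − p₀) / p₁.
PN = (0.616 − 0.115) / 0.616 = 0.501 / 0.616 ≈ 0.8133

PN ≈ 0.813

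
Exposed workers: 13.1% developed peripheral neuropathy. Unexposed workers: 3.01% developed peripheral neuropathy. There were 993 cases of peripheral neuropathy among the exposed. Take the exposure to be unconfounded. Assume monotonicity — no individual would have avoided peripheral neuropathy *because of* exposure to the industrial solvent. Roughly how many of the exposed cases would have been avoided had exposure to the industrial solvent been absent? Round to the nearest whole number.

p₁ = 0.131, p₀ = 0.0301.
PN = (p₁ − p₀)/p₁ = (0.131 − 0.0301) / 0.131 ≈ 0.77023.
Attributable cases ≈ PN × (exposed cases) = 0.77023 × 993 ≈ 764.84.

about 765 cases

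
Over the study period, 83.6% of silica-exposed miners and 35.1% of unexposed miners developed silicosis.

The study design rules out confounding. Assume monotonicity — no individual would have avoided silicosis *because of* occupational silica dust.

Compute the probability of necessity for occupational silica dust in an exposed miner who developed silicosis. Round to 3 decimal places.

p₁ = 0.836, p₀ = 0.351.
Under exogeneity and monotonicity, PN = (p₁ − p₀) / p₁.
PN = (0.836 − 0.351) / 0.836 = 0.485 / 0.836 ≈ 0.5801

PN ≈ 0.580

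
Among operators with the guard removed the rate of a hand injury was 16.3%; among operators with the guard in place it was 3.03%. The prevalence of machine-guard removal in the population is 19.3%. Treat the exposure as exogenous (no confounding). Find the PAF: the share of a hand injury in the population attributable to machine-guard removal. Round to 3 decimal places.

p₁ = 0.163, p₀ = 0.0303.
Overall risk P(Y=1) = π·p₁ + (1−π)·p₀ = 0.193×0.163 + 0.807×0.0303 = 0.055911.
Under exogeneity, PAF = [P(Y=1) − p₀] / P(Y=1).
PAF = (0.055911 − 0.0303) / 0.055911 ≈ 0.4581

PAF ≈ 0.458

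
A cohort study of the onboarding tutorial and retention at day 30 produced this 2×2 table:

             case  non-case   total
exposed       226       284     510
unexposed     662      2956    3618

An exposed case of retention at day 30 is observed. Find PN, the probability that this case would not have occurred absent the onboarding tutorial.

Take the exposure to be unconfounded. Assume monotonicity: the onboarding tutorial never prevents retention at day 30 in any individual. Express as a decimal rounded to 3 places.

p₁ = P(outcome | exposed) = 226/510 = 0.44314
p₀ = P(outcome | unexposed) = 662/3618 = 0.18297
Under exogeneity and monotonicity, PN = (p₁ − p₀)/p₁.
PN = (0.44314 − 0.18297) / 0.44314 ≈ 0.5871

PN ≈ 0.587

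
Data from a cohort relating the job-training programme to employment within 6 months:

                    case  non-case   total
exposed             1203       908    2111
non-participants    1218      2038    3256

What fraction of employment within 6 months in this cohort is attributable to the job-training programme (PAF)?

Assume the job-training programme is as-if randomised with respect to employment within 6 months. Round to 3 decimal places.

PAF ≈ 0.171

p₁ = P(outcome | exposed) = 1203/2111 = 0.56987
p₀ = P(outcome | unexposed) = 1218/3256 = 0.37408
Exposure prevalence π = 2111/5367 = 0.39333; overall risk P(Y=1) = 0.45109.
Under exogeneity, PAF = [P(Y=1) − p₀]/P(Y=1).
PAF = (0.45109 − 0.37408) / 0.45109 ≈ 0.1707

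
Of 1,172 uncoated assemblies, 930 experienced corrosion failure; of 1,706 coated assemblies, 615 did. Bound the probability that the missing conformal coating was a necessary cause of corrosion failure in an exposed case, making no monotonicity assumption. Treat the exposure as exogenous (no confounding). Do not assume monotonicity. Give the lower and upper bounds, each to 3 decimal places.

p₁ = P(outcome | exposed) = 930/1172 = 0.79352
p₀ = P(outcome | unexposed) = 615/1706 = 0.36049
Under exogeneity alone the bounds on PN are max{0,(p₁−p₀)/p₁} ≤ PN ≤ min{1,(1−p₀)/p₁}.
  lower = (p₁ − p₀)/p₁ = 0.43302 / 0.79352 ≈ 0.5457
  upper = min{1, (1 − p₀)/p₁} = 0.63951 / 0.79352 ≈ 0.8059

0.546 ≤ PN ≤ 0.806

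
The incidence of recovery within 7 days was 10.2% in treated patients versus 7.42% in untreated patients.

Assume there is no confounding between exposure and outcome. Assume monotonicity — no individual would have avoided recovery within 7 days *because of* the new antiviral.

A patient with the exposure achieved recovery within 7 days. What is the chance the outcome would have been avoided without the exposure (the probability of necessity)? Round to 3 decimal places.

PN ≈ 0.273

p₁ = 0.102, p₀ = 0.0742.
Under exogeneity and monotonicity, PN = (p₁ − p₀) / p₁.
PN = (0.102 − 0.0742) / 0.102 = 0.0278 / 0.102 ≈ 0.2725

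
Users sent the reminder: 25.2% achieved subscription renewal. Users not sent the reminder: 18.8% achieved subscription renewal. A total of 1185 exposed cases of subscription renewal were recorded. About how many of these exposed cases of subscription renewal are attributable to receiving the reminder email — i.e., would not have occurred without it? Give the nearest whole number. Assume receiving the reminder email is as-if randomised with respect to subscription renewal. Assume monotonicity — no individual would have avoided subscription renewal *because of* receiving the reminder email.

p₁ = 0.252, p₀ = 0.188.
PN = (p₁ − p₀)/p₁ = (0.252 − 0.188) / 0.252 ≈ 0.25397.
Attributable cases ≈ PN × (exposed cases) = 0.25397 × 1185 ≈ 300.95.

about 301 cases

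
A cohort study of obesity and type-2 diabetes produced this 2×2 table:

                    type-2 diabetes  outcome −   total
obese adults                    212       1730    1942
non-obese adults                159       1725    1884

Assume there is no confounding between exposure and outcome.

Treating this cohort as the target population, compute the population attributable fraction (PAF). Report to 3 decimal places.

PAF ≈ 0.130

p₁ = P(outcome | exposed) = 212/1942 = 0.10917
p₀ = P(outcome | unexposed) = 159/1884 = 0.084395
Exposure prevalence π = 1942/3826 = 0.50758; overall risk P(Y=1) = 0.096968.
Under exogeneity, PAF = [P(Y=1) − p₀]/P(Y=1).
PAF = (0.096968 − 0.084395) / 0.096968 ≈ 0.1297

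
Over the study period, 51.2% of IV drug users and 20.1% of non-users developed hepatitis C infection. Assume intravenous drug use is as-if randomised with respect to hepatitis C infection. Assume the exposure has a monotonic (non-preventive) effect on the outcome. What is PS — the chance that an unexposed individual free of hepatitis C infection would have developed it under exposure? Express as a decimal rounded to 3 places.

PS ≈ 0.389

p₁ = 0.512, p₀ = 0.201.
Under exogeneity and monotonicity, PS = (p₁ − p₀) / (1 − p₀).
PS = (0.512 − 0.201) / (1 − 0.201) = 0.311 / 0.799 ≈ 0.3892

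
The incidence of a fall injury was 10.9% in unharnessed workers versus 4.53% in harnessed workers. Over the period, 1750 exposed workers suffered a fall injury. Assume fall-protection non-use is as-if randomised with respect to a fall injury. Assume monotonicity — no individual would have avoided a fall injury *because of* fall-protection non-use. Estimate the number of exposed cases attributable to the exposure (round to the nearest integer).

p₁ = 0.109, p₀ = 0.0453.
PN = (p₁ − p₀)/p₁ = (0.109 − 0.0453) / 0.109 ≈ 0.58440.
Attributable cases ≈ PN × (exposed cases) = 0.58440 × 1750 ≈ 1022.71.

about 1023 cases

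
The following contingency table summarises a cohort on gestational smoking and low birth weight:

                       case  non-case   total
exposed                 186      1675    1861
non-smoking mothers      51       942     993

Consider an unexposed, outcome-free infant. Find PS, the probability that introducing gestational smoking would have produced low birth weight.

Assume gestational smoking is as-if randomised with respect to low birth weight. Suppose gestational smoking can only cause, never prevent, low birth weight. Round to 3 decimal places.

p₁ = P(outcome | exposed) = 186/1861 = 0.099946
p₀ = P(outcome | unexposed) = 51/993 = 0.05136
Under exogeneity and monotonicity, PS = (p₁ − p₀) / (1 − p₀).
PS = (0.099946 − 0.05136) / (1 − 0.05136) = 0.048587 / 0.94864 ≈ 0.0512

PS ≈ 0.051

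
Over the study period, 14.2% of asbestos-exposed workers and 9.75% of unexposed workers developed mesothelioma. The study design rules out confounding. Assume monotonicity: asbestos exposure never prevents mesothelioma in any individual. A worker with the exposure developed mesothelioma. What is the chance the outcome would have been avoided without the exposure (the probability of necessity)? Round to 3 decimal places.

p₁ = 0.142, p₀ = 0.0975.
Under exogeneity and monotonicity, PN = (p₁ − p₀) / p₁.
PN = (0.142 − 0.0975) / 0.142 = 0.0445 / 0.142 ≈ 0.3134

PN ≈ 0.313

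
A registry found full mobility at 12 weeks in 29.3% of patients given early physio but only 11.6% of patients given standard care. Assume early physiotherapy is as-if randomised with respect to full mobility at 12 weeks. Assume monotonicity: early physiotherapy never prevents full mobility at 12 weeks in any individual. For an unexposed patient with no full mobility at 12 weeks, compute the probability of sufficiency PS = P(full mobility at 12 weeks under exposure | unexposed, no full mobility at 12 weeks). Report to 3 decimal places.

PS ≈ 0.200

p₁ = 0.293, p₀ = 0.116.
Under exogeneity and monotonicity, PS = (p₁ − p₀) / (1 − p₀).
PS = (0.293 − 0.116) / (1 − 0.116) = 0.177 / 0.884 ≈ 0.2002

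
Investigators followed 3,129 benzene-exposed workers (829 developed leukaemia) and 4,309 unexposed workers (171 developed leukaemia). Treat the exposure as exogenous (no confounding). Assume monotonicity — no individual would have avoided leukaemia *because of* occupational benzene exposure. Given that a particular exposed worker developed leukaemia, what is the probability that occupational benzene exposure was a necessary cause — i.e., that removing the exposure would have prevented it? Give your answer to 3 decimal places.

PN ≈ 0.850

p₁ = P(outcome | exposed) = 829/3129 = 0.26494
p₀ = P(outcome | unexposed) = 171/4309 = 0.039684
Under exogeneity and monotonicity, PN = (p₁ − p₀) / p₁.
PN = (0.26494 − 0.039684) / 0.26494 = 0.22526 / 0.26494 ≈ 0.8502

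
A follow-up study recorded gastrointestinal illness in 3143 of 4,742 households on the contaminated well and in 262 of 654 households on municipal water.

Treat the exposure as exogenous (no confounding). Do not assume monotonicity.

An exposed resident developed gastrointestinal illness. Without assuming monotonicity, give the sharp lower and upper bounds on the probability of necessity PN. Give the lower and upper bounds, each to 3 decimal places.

0.396 ≤ PN ≤ 0.904

p₁ = P(outcome | exposed) = 3143/4742 = 0.6628
p₀ = P(outcome | unexposed) = 262/654 = 0.40061
Under exogeneity alone the bounds on PN are max{0,(p₁−p₀)/p₁} ≤ PN ≤ min{1,(1−p₀)/p₁}.
  lower = (p₁ − p₀)/p₁ = 0.26219 / 0.6628 ≈ 0.3956
  upper = min{1, (1 − p₀)/p₁} = 0.59939 / 0.6628 ≈ 0.9043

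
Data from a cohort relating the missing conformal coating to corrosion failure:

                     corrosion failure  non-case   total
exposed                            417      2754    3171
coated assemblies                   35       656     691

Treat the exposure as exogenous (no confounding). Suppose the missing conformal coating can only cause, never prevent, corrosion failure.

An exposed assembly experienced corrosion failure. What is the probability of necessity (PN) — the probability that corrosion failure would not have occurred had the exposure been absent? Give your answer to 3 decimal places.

p₁ = P(outcome | exposed) = 417/3171 = 0.1315
p₀ = P(outcome | unexposed) = 35/691 = 0.050651
Under exogeneity and monotonicity, PN = (p₁ − p₀)/p₁.
PN = (0.1315 − 0.050651) / 0.1315 ≈ 0.6148

PN ≈ 0.615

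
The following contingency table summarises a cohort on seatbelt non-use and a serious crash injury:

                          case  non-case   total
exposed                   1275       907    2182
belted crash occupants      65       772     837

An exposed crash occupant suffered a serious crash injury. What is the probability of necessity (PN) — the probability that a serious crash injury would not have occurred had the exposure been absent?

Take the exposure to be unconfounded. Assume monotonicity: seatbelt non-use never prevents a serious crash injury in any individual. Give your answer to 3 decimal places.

p₁ = P(outcome | exposed) = 1275/2182 = 0.58433
p₀ = P(outcome | unexposed) = 65/837 = 0.077658
Under exogeneity and monotonicity, PN = (p₁ − p₀)/p₁.
PN = (0.58433 − 0.077658) / 0.58433 ≈ 0.8671

PN ≈ 0.867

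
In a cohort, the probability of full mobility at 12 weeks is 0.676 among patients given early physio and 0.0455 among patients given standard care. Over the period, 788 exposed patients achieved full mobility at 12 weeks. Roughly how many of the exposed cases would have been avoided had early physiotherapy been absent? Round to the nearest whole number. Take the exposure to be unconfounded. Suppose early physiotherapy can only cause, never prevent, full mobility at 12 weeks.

about 735 cases

Let p₁ = 0.676, p₀ = 0.0455.
PN = (p₁ − p₀)/p₁ = (0.676 − 0.0455) / 0.676 ≈ 0.93269.
Attributable cases ≈ PN × (exposed cases) = 0.93269 × 788 ≈ 734.96.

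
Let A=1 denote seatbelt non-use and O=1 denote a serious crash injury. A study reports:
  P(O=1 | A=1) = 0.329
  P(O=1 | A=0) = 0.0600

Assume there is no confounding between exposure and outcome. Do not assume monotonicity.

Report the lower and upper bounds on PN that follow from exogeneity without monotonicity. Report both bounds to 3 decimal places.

Let p₁ = 0.329, p₀ = 0.06.
Under exogeneity alone the bounds on PN are max{0,(p₁−p₀)/p₁} ≤ PN ≤ min{1,(1−p₀)/p₁}.
  lower = (p₁ − p₀)/p₁ = 0.269 / 0.329 ≈ 0.8176
  upper = min{1, (1 − p₀)/p₁} = 0.94 / 0.329 ≈ 2.8571 → capped at 1

0.818 ≤ PN ≤ 1.000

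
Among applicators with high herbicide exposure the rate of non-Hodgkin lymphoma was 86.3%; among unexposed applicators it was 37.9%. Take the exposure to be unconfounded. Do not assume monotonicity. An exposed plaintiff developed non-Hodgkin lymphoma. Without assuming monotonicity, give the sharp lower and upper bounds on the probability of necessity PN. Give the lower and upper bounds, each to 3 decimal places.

0.561 ≤ PN ≤ 0.720

p₁ = 0.863, p₀ = 0.379.
Under exogeneity alone the bounds on PN are max{0,(p₁−p₀)/p₁} ≤ PN ≤ min{1,(1−p₀)/p₁}.
  lower = (p₁ − p₀)/p₁ = 0.484 / 0.863 ≈ 0.5608
  upper = min{1, (1 − p₀)/p₁} = 0.621 / 0.863 ≈ 0.7196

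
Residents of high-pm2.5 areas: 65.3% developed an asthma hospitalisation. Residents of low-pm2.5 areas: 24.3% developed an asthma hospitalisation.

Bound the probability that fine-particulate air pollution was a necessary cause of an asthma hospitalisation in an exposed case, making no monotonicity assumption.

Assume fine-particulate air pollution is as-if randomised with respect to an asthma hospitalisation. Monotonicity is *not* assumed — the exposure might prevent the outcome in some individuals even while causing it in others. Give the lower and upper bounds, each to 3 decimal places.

p₁ = 0.653, p₀ = 0.243.
Under exogeneity alone the bounds on PN are max{0,(p₁−p₀)/p₁} ≤ PN ≤ min{1,(1−p₀)/p₁}.
  lower = (p₁ − p₀)/p₁ = 0.41 / 0.653 ≈ 0.6279
  upper = min{1, (1 − p₀)/p₁} = 0.757 / 0.653 ≈ 1.1593 → capped at 1

0.628 ≤ PN ≤ 1.000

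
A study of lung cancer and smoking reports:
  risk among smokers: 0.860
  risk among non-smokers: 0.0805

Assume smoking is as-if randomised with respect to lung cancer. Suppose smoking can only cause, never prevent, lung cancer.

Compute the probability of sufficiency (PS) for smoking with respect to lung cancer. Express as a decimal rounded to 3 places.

Let p₁ = 0.86, p₀ = 0.0805.
Under exogeneity and monotonicity, PS = (p₁ − p₀) / (1 − p₀).
PS = (0.86 − 0.0805) / (1 − 0.0805) = 0.7795 / 0.9195 ≈ 0.8477

PS ≈ 0.848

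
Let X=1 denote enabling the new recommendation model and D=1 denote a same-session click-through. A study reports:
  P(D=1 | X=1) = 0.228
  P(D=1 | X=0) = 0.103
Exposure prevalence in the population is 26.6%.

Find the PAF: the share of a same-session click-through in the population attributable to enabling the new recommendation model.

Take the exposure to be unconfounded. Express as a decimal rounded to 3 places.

Let p₁ = 0.228, p₀ = 0.103.
Overall risk P(Y=1) = π·p₁ + (1−π)·p₀ = 0.266×0.228 + 0.734×0.103 = 0.13625.
Under exogeneity, PAF = [P(Y=1) − p₀] / P(Y=1).
PAF = (0.13625 − 0.103) / 0.13625 ≈ 0.2440

PAF ≈ 0.244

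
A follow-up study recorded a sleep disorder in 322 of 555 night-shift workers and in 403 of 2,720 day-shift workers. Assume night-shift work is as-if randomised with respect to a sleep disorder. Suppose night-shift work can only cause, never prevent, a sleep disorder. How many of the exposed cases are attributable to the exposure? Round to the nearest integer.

about 240 cases

p₁ = P(outcome | exposed) = 322/555 = 0.58018
p₀ = P(outcome | unexposed) = 403/2720 = 0.14816
PN = (p₁ − p₀)/p₁ = (0.58018 − 0.14816) / 0.58018 ≈ 0.74463.
Attributable cases ≈ PN × (exposed cases) = 0.74463 × 322 ≈ 239.77.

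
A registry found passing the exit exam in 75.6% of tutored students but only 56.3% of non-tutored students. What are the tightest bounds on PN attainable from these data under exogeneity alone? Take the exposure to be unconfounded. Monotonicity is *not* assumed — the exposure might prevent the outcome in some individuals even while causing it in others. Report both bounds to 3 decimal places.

0.255 ≤ PN ≤ 0.578

p₁ = 0.756, p₀ = 0.563.
Under exogeneity alone the bounds on PN are max{0,(p₁−p₀)/p₁} ≤ PN ≤ min{1,(1−p₀)/p₁}.
  lower = (p₁ − p₀)/p₁ = 0.193 / 0.756 ≈ 0.2553
  upper = min{1, (1 − p₀)/p₁} = 0.437 / 0.756 ≈ 0.5780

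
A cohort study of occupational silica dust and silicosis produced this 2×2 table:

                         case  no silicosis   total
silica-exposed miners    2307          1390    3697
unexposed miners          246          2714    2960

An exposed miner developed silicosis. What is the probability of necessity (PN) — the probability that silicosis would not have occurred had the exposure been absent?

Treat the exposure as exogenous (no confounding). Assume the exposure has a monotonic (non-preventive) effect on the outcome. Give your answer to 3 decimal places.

p₁ = P(outcome | exposed) = 2307/3697 = 0.62402
p₀ = P(outcome | unexposed) = 246/2960 = 0.083108
Under exogeneity and monotonicity, PN = (p₁ − p₀)/p₁.
PN = (0.62402 − 0.083108) / 0.62402 ≈ 0.8668

PN ≈ 0.867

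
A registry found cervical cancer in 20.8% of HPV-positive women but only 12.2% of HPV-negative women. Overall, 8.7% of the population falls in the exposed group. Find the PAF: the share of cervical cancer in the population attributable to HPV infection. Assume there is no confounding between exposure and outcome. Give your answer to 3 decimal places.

PAF ≈ 0.058

p₁ = 0.208, p₀ = 0.122.
Overall risk P(Y=1) = π·p₁ + (1−π)·p₀ = 0.087×0.208 + 0.913×0.122 = 0.12948.
Under exogeneity, PAF = [P(Y=1) − p₀] / P(Y=1).
PAF = (0.12948 − 0.122) / 0.12948 ≈ 0.0578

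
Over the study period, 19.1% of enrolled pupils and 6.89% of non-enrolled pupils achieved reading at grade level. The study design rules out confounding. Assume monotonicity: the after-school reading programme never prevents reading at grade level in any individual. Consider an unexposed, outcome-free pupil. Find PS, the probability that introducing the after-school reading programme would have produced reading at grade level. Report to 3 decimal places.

PS ≈ 0.131

p₁ = 0.191, p₀ = 0.0689.
Under exogeneity and monotonicity, PS = (p₁ − p₀) / (1 − p₀).
PS = (0.191 − 0.0689) / (1 − 0.0689) = 0.1221 / 0.9311 ≈ 0.1311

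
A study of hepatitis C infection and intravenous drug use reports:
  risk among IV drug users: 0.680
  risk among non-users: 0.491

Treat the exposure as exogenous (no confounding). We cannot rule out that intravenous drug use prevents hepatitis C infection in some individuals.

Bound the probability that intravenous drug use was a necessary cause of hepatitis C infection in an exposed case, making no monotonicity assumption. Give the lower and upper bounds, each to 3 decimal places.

0.278 ≤ PN ≤ 0.749

Let p₁ = 0.68, p₀ = 0.491.
Under exogeneity alone the bounds on PN are max{0,(p₁−p₀)/p₁} ≤ PN ≤ min{1,(1−p₀)/p₁}.
  lower = (p₁ − p₀)/p₁ = 0.189 / 0.68 ≈ 0.2779
  upper = min{1, (1 − p₀)/p₁} = 0.509 / 0.68 ≈ 0.7485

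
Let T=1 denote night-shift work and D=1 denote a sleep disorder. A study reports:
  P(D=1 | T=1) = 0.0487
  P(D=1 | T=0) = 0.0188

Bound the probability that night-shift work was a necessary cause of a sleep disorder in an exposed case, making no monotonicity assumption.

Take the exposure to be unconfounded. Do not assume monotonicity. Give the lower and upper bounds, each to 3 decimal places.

0.614 ≤ PN ≤ 1.000

Let p₁ = 0.0487, p₀ = 0.0188.
Under exogeneity alone the bounds on PN are max{0,(p₁−p₀)/p₁} ≤ PN ≤ min{1,(1−p₀)/p₁}.
  lower = (p₁ − p₀)/p₁ = 0.0299 / 0.0487 ≈ 0.6140
  upper = min{1, (1 − p₀)/p₁} = 0.9812 / 0.0487 ≈ 20.1478 → capped at 1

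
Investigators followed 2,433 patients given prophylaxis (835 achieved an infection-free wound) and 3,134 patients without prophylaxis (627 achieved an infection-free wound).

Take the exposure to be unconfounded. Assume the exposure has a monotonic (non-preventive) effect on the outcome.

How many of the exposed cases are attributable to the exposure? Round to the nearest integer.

about 348 cases

p₁ = P(outcome | exposed) = 835/2433 = 0.3432
p₀ = P(outcome | unexposed) = 627/3134 = 0.20006
PN = (p₁ − p₀)/p₁ = (0.3432 − 0.20006) / 0.3432 ≈ 0.41706.
Attributable cases ≈ PN × (exposed cases) = 0.41706 × 835 ≈ 348.24.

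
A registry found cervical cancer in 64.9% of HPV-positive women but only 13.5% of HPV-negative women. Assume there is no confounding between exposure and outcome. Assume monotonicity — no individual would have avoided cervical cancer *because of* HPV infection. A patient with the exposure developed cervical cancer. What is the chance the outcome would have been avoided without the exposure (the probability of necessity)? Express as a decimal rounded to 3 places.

p₁ = 0.649, p₀ = 0.135.
Under exogeneity and monotonicity, PN = (p₁ − p₀) / p₁.
PN = (0.649 − 0.135) / 0.649 = 0.514 / 0.649 ≈ 0.7920

PN ≈ 0.792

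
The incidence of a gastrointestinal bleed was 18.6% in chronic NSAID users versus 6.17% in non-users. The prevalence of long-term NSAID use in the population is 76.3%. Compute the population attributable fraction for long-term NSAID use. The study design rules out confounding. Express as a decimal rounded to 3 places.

PAF ≈ 0.606

p₁ = 0.186, p₀ = 0.0617.
Overall risk P(Y=1) = π·p₁ + (1−π)·p₀ = 0.763×0.186 + 0.237×0.0617 = 0.15654.
Under exogeneity, PAF = [P(Y=1) − p₀] / P(Y=1).
PAF = (0.15654 − 0.0617) / 0.15654 ≈ 0.6059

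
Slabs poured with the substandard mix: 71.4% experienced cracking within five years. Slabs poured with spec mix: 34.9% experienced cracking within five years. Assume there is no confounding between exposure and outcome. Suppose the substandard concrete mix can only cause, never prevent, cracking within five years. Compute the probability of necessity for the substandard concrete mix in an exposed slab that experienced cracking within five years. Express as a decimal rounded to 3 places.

p₁ = 0.714, p₀ = 0.349.
Under exogeneity and monotonicity, PN = (p₁ − p₀) / p₁.
PN = (0.714 − 0.349) / 0.714 = 0.365 / 0.714 ≈ 0.5112

PN ≈ 0.511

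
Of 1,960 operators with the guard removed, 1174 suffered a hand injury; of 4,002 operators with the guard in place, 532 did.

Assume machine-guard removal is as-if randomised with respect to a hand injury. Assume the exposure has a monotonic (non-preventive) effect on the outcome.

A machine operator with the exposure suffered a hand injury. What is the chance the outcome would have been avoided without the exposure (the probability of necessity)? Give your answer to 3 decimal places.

PN ≈ 0.778

p₁ = P(outcome | exposed) = 1174/1960 = 0.59898
p₀ = P(outcome | unexposed) = 532/4002 = 0.13293
Under exogeneity and monotonicity, PN = (p₁ − p₀) / p₁.
PN = (0.59898 − 0.13293) / 0.59898 = 0.46605 / 0.59898 ≈ 0.7781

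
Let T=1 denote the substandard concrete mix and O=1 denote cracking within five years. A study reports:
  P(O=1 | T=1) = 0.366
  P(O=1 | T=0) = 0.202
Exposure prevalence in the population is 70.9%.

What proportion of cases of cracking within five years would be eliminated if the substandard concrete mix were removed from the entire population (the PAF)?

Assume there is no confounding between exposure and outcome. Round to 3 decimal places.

Let p₁ = 0.366, p₀ = 0.202.
Overall risk P(Y=1) = π·p₁ + (1−π)·p₀ = 0.709×0.366 + 0.291×0.202 = 0.31828.
Under exogeneity, PAF = [P(Y=1) − p₀] / P(Y=1).
PAF = (0.31828 − 0.202) / 0.31828 ≈ 0.3653

PAF ≈ 0.365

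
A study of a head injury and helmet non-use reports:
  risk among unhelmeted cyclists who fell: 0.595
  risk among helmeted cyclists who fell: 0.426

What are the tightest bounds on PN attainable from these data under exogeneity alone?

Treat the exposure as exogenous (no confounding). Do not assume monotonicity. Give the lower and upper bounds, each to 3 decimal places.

0.284 ≤ PN ≤ 0.965

Let p₁ = 0.595, p₀ = 0.426.
Under exogeneity alone the bounds on PN are max{0,(p₁−p₀)/p₁} ≤ PN ≤ min{1,(1−p₀)/p₁}.
  lower = (p₁ − p₀)/p₁ = 0.169 / 0.595 ≈ 0.2840
  upper = min{1, (1 − p₀)/p₁} = 0.574 / 0.595 ≈ 0.9647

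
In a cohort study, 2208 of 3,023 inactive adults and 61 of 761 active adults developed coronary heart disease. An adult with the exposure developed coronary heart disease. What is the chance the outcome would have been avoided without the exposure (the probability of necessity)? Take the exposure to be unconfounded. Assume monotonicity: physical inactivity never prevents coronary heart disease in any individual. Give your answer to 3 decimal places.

PN ≈ 0.890

p₁ = P(outcome | exposed) = 2208/3023 = 0.7304
p₀ = P(outcome | unexposed) = 61/761 = 0.080158
Under exogeneity and monotonicity, PN = (p₁ − p₀) / p₁.
PN = (0.7304 − 0.080158) / 0.7304 = 0.65024 / 0.7304 ≈ 0.8903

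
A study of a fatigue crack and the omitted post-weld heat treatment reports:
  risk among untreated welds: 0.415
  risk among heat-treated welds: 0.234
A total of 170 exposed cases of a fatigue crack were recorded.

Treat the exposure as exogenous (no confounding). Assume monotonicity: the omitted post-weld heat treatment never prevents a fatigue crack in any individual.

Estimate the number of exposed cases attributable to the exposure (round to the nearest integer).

Let p₁ = 0.415, p₀ = 0.234.
PN = (p₁ − p₀)/p₁ = (0.415 − 0.234) / 0.415 ≈ 0.43614.
Attributable cases ≈ PN × (exposed cases) = 0.43614 × 170 ≈ 74.14.

about 74 cases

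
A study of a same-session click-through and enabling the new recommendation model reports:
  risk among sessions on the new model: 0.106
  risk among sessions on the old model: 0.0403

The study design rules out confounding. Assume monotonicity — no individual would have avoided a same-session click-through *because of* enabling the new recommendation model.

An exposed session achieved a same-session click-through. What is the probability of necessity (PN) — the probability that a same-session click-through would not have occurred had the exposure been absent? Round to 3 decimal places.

Let p₁ = 0.106, p₀ = 0.0403.
Under exogeneity and monotonicity, PN = (p₁ − p₀) / p₁.
PN = (0.106 − 0.0403) / 0.106 = 0.0657 / 0.106 ≈ 0.6198

PN ≈ 0.620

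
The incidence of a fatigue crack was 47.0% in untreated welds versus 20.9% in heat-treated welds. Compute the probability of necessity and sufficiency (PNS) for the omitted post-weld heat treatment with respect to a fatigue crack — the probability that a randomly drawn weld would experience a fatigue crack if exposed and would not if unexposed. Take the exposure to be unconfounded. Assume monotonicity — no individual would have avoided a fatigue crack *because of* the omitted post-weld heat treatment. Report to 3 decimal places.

p₁ = 0.47, p₀ = 0.209.
Under exogeneity and monotonicity, PNS = p₁ − p₀.
PNS = 0.47 − 0.209 = 0.261

PNS ≈ 0.261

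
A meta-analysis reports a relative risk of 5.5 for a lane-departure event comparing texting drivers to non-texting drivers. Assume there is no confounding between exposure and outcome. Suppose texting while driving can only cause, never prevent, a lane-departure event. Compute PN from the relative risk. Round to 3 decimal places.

PN ≈ 0.818

Under exogeneity and monotonicity, PN = (RR − 1) / RR = 1 − 1/RR.
PN = (5.5 − 1) / 5.5 = 4.5 / 5.5 ≈ 0.8182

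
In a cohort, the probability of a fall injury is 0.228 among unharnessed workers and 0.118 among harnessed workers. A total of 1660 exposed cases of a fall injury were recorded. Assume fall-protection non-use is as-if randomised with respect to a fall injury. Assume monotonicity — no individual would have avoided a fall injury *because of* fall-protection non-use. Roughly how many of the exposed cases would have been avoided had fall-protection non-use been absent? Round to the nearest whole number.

Let p₁ = 0.228, p₀ = 0.118.
PN = (p₁ − p₀)/p₁ = (0.228 − 0.118) / 0.228 ≈ 0.48246.
Attributable cases ≈ PN × (exposed cases) = 0.48246 × 1660 ≈ 800.88.

about 801 cases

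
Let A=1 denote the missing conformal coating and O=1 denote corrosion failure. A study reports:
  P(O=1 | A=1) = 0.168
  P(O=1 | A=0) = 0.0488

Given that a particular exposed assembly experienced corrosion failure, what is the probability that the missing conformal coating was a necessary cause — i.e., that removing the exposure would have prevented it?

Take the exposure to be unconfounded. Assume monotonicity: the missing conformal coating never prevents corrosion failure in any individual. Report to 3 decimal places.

Let p₁ = 0.168, p₀ = 0.0488.
Under exogeneity and monotonicity, PN = (p₁ − p₀) / p₁.
PN = (0.168 − 0.0488) / 0.168 = 0.1192 / 0.168 ≈ 0.7095

PN ≈ 0.710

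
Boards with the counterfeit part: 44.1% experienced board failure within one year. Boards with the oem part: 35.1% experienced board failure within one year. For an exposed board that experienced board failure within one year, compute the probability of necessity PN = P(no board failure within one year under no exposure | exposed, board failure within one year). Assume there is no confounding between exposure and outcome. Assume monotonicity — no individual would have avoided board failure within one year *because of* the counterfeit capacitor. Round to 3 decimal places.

PN ≈ 0.204

p₁ = 0.441, p₀ = 0.351.
Under exogeneity and monotonicity, PN = (p₁ − p₀) / p₁.
PN = (0.441 − 0.351) / 0.441 = 0.09 / 0.441 ≈ 0.2041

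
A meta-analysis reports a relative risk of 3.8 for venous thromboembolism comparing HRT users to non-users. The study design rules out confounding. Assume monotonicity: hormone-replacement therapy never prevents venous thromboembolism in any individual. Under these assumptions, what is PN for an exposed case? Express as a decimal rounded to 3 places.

Under exogeneity and monotonicity, PN = (RR − 1) / RR = 1 − 1/RR.
PN = (3.8 − 1) / 3.8 = 2.8 / 3.8 ≈ 0.7368

PN ≈ 0.737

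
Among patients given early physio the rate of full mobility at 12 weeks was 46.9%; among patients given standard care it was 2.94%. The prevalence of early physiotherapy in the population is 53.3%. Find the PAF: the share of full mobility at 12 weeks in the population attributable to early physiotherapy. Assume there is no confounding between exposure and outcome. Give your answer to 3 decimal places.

PAF ≈ 0.889

p₁ = 0.469, p₀ = 0.0294.
Overall risk P(Y=1) = π·p₁ + (1−π)·p₀ = 0.533×0.469 + 0.467×0.0294 = 0.26371.
Under exogeneity, PAF = [P(Y=1) − p₀] / P(Y=1).
PAF = (0.26371 − 0.0294) / 0.26371 ≈ 0.8885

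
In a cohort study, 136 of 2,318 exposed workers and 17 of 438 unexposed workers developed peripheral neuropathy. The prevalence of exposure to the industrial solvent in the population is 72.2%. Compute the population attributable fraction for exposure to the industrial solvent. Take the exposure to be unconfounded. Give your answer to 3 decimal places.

p₁ = P(outcome | exposed) = 136/2318 = 0.058671
p₀ = P(outcome | unexposed) = 17/438 = 0.038813
Overall risk P(Y=1) = π·p₁ + (1−π)·p₀ = 0.722×0.058671 + 0.278×0.038813 = 0.053151.
Under exogeneity, PAF = [P(Y=1) − p₀] / P(Y=1).
PAF = (0.053151 − 0.038813) / 0.053151 ≈ 0.2698

PAF ≈ 0.270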